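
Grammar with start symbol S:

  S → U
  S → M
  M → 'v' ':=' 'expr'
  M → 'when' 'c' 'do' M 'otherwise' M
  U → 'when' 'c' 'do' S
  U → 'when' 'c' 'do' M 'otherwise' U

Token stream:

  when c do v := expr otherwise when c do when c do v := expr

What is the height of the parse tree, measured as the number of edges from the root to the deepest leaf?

[S [U when c do [M v := expr] otherwise [U when c do [S [U when c do [S [M v := expr]]]]]]]

7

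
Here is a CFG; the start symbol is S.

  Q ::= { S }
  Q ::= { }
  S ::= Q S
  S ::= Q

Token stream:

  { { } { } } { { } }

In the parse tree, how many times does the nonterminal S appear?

5

[S [Q { [S [Q { }] [S [Q { }]]] }] [S [Q { [S [Q { }]] }]]]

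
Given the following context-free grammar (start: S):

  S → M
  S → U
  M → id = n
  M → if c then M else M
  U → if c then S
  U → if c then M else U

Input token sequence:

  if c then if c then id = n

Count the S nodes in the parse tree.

3

[S [U if c then [S [U if c then [S [M id = n]]]]]]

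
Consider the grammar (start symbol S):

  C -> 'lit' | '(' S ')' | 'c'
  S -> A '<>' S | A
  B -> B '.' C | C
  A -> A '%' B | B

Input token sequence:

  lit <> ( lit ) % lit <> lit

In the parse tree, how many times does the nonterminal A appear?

5

[S [A [B [C lit]]] <> [S [A [A [B [C ( [S [A [B [C lit]]]] )]]] % [B [C lit]]] <> [S [A [B [C lit]]]]]]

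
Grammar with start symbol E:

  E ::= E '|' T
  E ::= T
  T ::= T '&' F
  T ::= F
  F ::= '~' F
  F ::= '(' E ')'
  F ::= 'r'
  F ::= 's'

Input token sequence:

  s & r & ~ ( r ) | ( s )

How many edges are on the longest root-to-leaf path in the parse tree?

[E [E [T [T [T [F s]] & [F r]] & [F ~ [F ( [E [T [F r]]] )]]]] | [T [F ( [E [T [F s]]] )]]]

8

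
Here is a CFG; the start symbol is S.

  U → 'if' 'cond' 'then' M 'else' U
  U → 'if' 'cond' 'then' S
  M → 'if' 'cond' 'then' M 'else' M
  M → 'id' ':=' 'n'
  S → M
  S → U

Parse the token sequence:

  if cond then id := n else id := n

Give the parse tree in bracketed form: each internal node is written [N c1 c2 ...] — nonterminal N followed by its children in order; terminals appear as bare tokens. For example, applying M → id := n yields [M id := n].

S
M
if cond then M else M
if cond then id := n else M
if cond then id := n else id := n

[S [M if cond then [M id := n] else [M id := n]]]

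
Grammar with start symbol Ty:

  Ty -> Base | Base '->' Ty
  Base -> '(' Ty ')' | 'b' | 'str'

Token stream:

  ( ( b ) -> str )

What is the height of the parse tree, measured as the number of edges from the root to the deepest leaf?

[Ty [Base ( [Ty [Base ( [Ty [Base b]] )] -> [Ty [Base str]]] )]]

6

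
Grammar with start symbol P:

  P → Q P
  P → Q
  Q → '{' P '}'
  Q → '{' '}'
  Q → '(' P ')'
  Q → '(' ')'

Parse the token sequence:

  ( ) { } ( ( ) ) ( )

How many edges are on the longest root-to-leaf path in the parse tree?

6

[P [Q ( )] [P [Q { }] [P [Q ( [P [Q ( )]] )] [P [Q ( )]]]]]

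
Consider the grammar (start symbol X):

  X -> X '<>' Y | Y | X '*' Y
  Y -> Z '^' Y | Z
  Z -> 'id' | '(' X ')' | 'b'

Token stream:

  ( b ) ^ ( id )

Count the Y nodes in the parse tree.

4

[X [Y [Z ( [X [Y [Z b]]] )] ^ [Y [Z ( [X [Y [Z id]]] )]]]]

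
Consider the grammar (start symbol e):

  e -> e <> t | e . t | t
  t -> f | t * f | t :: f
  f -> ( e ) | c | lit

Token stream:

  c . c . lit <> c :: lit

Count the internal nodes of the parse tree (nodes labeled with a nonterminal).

14

[e [e [e [e [t [f c]]] . [t [f c]]] . [t [f lit]]] <> [t [t [f c]] :: [f lit]]]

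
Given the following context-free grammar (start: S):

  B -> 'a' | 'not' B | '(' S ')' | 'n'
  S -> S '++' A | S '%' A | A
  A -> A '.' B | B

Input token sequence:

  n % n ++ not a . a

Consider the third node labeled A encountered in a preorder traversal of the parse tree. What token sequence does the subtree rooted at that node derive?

not a . a

[S [S [S [A [B n]]] % [A [B n]]] ++ [A [A [B not [B a]]] . [B a]]]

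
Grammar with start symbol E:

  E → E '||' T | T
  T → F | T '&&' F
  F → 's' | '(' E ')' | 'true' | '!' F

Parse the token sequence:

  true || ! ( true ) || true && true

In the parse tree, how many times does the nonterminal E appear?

4

[E [E [E [T [F true]]] || [T [F ! [F ( [E [T [F true]]] )]]]] || [T [T [F true]] && [F true]]]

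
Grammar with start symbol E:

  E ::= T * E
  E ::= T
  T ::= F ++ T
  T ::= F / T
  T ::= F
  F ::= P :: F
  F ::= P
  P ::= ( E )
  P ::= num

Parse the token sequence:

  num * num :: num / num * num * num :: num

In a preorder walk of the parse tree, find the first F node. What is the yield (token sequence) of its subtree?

num

[E [T [F [P num]]] * [E [T [F [P num] :: [F [P num]]] / [T [F [P num]]]] * [E [T [F [P num]]] * [E [T [F [P num] :: [F [P num]]]]]]]]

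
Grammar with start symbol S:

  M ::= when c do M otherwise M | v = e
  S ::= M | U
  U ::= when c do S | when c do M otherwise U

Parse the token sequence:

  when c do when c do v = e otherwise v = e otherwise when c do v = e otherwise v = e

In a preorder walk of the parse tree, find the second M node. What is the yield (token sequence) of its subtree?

when c do v = e otherwise v = e

[S [M when c do [M when c do [M v = e] otherwise [M v = e]] otherwise [M when c do [M v = e] otherwise [M v = e]]]]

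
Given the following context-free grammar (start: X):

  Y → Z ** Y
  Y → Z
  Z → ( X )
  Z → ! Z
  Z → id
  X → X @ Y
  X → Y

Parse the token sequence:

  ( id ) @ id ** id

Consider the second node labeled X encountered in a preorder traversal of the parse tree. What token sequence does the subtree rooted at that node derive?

( id )

[X [X [Y [Z ( [X [Y [Z id]]] )]]] @ [Y [Z id] ** [Y [Z id]]]]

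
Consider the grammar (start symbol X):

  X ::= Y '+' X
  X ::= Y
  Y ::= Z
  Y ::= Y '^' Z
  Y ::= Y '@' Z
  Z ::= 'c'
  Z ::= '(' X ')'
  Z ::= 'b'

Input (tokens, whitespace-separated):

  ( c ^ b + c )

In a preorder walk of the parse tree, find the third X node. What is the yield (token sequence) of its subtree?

c

[X [Y [Z ( [X [Y [Y [Z c]] ^ [Z b]] + [X [Y [Z c]]]] )]]]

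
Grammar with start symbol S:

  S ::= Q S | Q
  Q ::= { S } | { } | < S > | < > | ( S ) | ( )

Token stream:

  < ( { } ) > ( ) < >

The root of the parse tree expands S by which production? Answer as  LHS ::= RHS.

[S [Q < [S [Q ( [S [Q { }]] )]] >] [S [Q ( )] [S [Q < >]]]]

S ::= Q S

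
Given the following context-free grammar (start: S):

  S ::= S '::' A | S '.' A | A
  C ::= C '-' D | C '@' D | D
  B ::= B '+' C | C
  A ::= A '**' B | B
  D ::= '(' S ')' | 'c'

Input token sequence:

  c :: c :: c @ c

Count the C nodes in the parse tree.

4

[S [S [S [A [B [C [D c]]]]] :: [A [B [C [D c]]]]] :: [A [B [C [C [D c]] @ [D c]]]]]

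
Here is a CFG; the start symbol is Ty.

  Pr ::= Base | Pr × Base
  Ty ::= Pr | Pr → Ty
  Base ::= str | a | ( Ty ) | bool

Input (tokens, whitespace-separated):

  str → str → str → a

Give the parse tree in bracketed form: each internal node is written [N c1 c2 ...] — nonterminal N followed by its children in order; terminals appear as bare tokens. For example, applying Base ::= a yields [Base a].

Ty
Pr → Ty
Base → Ty
str → Ty
str → Pr → Ty
str → Base → Ty
str → str → Ty
str → str → Pr → Ty
str → str → Base → Ty
str → str → str → Ty
str → str → str → Pr
str → str → str → Base
str → str → str → a

[Ty [Pr [Base str]] → [Ty [Pr [Base str]] → [Ty [Pr [Base str]] → [Ty [Pr [Base a]]]]]]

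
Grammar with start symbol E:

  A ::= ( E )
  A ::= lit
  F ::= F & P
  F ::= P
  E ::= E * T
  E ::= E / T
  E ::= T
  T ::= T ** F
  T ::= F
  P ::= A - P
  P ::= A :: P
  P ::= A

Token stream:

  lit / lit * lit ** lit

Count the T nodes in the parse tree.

[E [E [E [T [F [P [A lit]]]]] / [T [F [P [A lit]]]]] * [T [T [F [P [A lit]]]] ** [F [P [A lit]]]]]

4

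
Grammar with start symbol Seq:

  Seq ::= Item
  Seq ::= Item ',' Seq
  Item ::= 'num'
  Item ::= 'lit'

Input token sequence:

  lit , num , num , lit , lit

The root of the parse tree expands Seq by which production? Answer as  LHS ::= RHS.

[Seq [Item lit] , [Seq [Item num] , [Seq [Item num] , [Seq [Item lit] , [Seq [Item lit]]]]]]

Seq ::= Item ',' Seq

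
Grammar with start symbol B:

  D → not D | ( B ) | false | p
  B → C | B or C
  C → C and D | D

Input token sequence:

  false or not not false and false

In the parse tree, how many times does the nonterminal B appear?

[B [B [C [D false]]] or [C [C [D not [D not [D false]]]] and [D false]]]

2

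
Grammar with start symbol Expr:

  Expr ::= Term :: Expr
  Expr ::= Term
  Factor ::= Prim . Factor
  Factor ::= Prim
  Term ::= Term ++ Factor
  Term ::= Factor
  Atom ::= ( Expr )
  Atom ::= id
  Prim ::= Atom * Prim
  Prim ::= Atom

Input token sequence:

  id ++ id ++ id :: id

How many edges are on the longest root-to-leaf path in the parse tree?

7

[Expr [Term [Term [Term [Factor [Prim [Atom id]]]] ++ [Factor [Prim [Atom id]]]] ++ [Factor [Prim [Atom id]]]] :: [Expr [Term [Factor [Prim [Atom id]]]]]]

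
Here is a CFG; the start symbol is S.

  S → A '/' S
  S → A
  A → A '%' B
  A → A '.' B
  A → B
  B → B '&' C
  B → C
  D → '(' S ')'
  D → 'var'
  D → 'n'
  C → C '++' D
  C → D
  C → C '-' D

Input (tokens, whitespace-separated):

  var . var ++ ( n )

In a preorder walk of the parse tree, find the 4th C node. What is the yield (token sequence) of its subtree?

n

[S [A [A [B [C [D var]]]] . [B [C [C [D var]] ++ [D ( [S [A [B [C [D n]]]]] )]]]]]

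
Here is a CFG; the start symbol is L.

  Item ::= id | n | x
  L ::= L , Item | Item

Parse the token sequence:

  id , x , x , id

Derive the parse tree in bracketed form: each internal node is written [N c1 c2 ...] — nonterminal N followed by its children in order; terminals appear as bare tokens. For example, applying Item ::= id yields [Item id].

L
L , Item
L , Item , Item
L , Item , Item , Item
Item , Item , Item , Item
id , Item , Item , Item
id , x , Item , Item
id , x , x , Item
id , x , x , id

[L [L [L [L [Item id]] , [Item x]] , [Item x]] , [Item id]]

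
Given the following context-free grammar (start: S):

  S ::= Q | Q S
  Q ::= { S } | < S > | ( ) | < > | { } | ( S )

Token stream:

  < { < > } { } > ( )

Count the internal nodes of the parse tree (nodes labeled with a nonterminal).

10

[S [Q < [S [Q { [S [Q < >]] }] [S [Q { }]]] >] [S [Q ( )]]]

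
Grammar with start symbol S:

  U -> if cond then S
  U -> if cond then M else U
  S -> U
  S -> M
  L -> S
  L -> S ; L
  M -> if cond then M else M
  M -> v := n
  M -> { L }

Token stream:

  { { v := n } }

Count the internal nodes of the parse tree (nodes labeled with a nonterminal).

[S [M { [L [S [M { [L [S [M v := n]]] }]]] }]]

8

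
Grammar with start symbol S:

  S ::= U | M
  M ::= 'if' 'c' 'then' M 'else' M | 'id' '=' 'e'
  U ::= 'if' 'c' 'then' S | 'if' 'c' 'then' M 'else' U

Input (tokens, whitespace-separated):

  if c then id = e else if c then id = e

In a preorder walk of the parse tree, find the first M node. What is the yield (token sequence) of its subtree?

id = e

[S [U if c then [M id = e] else [U if c then [S [M id = e]]]]]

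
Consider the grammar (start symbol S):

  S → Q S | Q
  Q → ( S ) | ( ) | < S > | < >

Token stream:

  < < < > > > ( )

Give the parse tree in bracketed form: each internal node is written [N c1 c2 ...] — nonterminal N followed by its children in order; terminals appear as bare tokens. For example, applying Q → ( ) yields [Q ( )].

[S [Q < [S [Q < [S [Q < >]] >]] >] [S [Q ( )]]]

S
Q S
< S > S
< Q > S
< < S > > S
< < Q > > S
< < < > > > S
< < < > > > Q
< < < > > > ( )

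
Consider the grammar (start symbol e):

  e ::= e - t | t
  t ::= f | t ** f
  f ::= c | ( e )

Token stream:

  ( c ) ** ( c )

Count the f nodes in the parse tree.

[e [t [t [f ( [e [t [f c]]] )]] ** [f ( [e [t [f c]]] )]]]

4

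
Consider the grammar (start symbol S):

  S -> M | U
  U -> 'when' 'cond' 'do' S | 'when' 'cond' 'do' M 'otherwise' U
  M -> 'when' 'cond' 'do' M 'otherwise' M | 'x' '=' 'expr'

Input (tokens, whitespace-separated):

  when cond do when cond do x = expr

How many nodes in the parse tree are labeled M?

1

[S [U when cond do [S [U when cond do [S [M x = expr]]]]]]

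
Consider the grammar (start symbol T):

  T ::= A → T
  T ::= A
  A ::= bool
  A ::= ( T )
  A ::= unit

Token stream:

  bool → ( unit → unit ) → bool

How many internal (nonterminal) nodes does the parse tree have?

10

[T [A bool] → [T [A ( [T [A unit] → [T [A unit]]] )] → [T [A bool]]]]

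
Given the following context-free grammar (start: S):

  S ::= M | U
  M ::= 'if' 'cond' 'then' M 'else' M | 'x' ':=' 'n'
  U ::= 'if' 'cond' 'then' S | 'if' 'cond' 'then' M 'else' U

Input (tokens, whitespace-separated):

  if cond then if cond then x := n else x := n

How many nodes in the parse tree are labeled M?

[S [U if cond then [S [M if cond then [M x := n] else [M x := n]]]]]

3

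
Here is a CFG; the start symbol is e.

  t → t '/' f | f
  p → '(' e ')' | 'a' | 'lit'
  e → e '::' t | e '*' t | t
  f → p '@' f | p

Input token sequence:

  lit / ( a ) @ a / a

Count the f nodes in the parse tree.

[e [t [t [t [f [p lit]]] / [f [p ( [e [t [f [p a]]]] )] @ [f [p a]]]] / [f [p a]]]]

5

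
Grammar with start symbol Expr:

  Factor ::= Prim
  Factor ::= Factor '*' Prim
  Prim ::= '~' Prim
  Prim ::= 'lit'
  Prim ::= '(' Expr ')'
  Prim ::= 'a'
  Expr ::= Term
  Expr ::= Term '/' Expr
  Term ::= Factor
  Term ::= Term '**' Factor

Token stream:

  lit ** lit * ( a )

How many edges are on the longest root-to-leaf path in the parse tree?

[Expr [Term [Term [Factor [Prim lit]]] ** [Factor [Factor [Prim lit]] * [Prim ( [Expr [Term [Factor [Prim a]]]] )]]]]

8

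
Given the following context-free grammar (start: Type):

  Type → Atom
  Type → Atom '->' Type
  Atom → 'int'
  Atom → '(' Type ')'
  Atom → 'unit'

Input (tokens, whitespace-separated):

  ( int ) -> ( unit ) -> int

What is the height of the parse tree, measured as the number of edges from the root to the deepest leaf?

5

[Type [Atom ( [Type [Atom int]] )] -> [Type [Atom ( [Type [Atom unit]] )] -> [Type [Atom int]]]]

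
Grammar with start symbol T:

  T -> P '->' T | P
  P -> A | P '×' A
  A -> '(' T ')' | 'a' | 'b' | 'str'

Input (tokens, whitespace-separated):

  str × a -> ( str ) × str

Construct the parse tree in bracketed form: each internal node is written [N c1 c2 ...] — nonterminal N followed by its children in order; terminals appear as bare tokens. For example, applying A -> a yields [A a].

[T [P [P [A str]] × [A a]] -> [T [P [P [A ( [T [P [A str]]] )]] × [A str]]]]

T
P -> T
P × A -> T
A × A -> T
str × A -> T
str × a -> T
str × a -> P
str × a -> P × A
str × a -> A × A
str × a -> ( T ) × A
str × a -> ( P ) × A
str × a -> ( A ) × A
str × a -> ( str ) × A
str × a -> ( str ) × str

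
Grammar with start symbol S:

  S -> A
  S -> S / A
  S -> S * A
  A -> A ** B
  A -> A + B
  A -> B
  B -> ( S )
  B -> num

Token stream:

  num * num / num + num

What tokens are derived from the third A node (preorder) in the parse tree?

num + num

[S [S [S [A [B num]]] * [A [B num]]] / [A [A [B num]] + [B num]]]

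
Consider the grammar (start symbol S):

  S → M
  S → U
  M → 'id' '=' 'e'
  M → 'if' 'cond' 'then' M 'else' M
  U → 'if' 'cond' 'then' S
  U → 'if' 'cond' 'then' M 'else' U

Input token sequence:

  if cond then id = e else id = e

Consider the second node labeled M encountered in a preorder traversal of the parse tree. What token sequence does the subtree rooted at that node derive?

[S [M if cond then [M id = e] else [M id = e]]]

id = e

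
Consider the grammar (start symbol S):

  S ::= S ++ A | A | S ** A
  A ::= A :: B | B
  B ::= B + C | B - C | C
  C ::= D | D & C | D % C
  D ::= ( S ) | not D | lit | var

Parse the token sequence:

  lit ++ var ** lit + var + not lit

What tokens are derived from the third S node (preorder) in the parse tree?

lit

[S [S [S [A [B [C [D lit]]]]] ++ [A [B [C [D var]]]]] ** [A [B [B [B [C [D lit]]] + [C [D var]]] + [C [D not [D lit]]]]]]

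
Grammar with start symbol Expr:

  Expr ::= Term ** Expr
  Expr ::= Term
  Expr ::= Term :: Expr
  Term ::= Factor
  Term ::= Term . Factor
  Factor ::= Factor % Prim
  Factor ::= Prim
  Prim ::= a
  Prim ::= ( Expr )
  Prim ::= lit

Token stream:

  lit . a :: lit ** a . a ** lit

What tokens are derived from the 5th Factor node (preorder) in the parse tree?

a

[Expr [Term [Term [Factor [Prim lit]]] . [Factor [Prim a]]] :: [Expr [Term [Factor [Prim lit]]] ** [Expr [Term [Term [Factor [Prim a]]] . [Factor [Prim a]]] ** [Expr [Term [Factor [Prim lit]]]]]]]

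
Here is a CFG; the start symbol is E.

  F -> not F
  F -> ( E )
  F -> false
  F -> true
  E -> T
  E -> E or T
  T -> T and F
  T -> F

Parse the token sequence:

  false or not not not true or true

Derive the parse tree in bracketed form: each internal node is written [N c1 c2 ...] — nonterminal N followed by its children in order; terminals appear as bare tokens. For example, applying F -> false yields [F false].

E
E or T
E or T or T
T or T or T
F or T or T
false or T or T
false or F or T
false or not F or T
false or not not F or T
false or not not not F or T
false or not not not true or T
false or not not not true or F
false or not not not true or true

[E [E [E [T [F false]]] or [T [F not [F not [F not [F true]]]]]] or [T [F true]]]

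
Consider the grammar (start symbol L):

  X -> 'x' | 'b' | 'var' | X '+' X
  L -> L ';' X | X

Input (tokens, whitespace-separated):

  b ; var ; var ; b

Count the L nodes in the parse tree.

4

[L [L [L [L [X b]] ; [X var]] ; [X var]] ; [X b]]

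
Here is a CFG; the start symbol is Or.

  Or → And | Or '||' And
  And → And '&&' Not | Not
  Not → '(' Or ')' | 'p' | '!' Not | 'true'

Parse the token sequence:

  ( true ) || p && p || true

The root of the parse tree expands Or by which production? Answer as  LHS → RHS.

Or → Or '||' And

[Or [Or [Or [And [Not ( [Or [And [Not true]]] )]]] || [And [And [Not p]] && [Not p]]] || [And [Not true]]]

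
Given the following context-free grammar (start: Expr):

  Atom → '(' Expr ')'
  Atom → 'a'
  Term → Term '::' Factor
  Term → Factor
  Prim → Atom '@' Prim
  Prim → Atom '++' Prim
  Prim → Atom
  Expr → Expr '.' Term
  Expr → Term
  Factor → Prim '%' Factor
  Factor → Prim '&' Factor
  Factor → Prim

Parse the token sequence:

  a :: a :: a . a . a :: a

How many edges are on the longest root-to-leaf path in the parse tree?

[Expr [Expr [Expr [Term [Term [Term [Factor [Prim [Atom a]]]] :: [Factor [Prim [Atom a]]]] :: [Factor [Prim [Atom a]]]]] . [Term [Factor [Prim [Atom a]]]]] . [Term [Term [Factor [Prim [Atom a]]]] :: [Factor [Prim [Atom a]]]]]

9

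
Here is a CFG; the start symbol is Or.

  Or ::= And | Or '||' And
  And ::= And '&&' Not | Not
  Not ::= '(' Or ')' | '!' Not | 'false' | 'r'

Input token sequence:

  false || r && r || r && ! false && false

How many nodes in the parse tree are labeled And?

6

[Or [Or [Or [And [Not false]]] || [And [And [Not r]] && [Not r]]] || [And [And [And [Not r]] && [Not ! [Not false]]] && [Not false]]]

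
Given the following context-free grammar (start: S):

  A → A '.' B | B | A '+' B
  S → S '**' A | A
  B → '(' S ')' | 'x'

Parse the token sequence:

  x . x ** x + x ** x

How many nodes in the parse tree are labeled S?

[S [S [S [A [A [B x]] . [B x]]] ** [A [A [B x]] + [B x]]] ** [A [B x]]]

3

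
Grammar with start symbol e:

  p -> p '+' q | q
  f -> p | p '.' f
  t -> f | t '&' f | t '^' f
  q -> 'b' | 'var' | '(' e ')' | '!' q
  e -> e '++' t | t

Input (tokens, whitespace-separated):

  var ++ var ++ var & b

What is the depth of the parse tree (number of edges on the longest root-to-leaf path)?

[e [e [e [t [f [p [q var]]]]] ++ [t [f [p [q var]]]]] ++ [t [t [f [p [q var]]]] & [f [p [q b]]]]]

7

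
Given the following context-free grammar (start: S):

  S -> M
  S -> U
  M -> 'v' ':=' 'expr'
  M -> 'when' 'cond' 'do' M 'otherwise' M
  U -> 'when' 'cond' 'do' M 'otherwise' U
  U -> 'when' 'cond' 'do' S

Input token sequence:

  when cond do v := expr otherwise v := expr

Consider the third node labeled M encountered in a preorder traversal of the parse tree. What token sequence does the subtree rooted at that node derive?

[S [M when cond do [M v := expr] otherwise [M v := expr]]]

v := expr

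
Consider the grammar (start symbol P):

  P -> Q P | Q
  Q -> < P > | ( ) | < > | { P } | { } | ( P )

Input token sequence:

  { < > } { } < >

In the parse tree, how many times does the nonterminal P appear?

4

[P [Q { [P [Q < >]] }] [P [Q { }] [P [Q < >]]]]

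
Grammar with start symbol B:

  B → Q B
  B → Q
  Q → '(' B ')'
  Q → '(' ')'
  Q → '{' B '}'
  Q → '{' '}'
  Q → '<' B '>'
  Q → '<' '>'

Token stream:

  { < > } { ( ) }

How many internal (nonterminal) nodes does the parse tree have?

8

[B [Q { [B [Q < >]] }] [B [Q { [B [Q ( )]] }]]]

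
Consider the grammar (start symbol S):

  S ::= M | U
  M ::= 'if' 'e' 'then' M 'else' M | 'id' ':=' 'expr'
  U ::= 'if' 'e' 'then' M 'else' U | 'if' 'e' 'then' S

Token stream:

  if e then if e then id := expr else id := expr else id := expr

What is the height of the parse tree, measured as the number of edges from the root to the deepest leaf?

[S [M if e then [M if e then [M id := expr] else [M id := expr]] else [M id := expr]]]

4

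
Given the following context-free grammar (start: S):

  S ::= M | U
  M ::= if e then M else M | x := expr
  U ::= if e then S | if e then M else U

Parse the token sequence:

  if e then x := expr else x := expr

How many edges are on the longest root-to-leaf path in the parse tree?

3

[S [M if e then [M x := expr] else [M x := expr]]]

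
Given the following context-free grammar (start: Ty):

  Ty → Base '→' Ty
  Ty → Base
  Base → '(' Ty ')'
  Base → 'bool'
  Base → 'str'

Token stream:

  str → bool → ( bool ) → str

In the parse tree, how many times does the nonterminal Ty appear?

[Ty [Base str] → [Ty [Base bool] → [Ty [Base ( [Ty [Base bool]] )] → [Ty [Base str]]]]]

5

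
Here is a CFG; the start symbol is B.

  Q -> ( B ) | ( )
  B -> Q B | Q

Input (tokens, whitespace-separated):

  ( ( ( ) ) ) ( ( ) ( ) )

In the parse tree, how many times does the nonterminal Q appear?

6

[B [Q ( [B [Q ( [B [Q ( )]] )]] )] [B [Q ( [B [Q ( )] [B [Q ( )]]] )]]]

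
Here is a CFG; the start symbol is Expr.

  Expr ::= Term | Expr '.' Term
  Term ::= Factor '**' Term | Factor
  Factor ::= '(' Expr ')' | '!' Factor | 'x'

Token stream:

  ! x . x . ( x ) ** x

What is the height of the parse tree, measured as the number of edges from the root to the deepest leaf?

[Expr [Expr [Expr [Term [Factor ! [Factor x]]]] . [Term [Factor x]]] . [Term [Factor ( [Expr [Term [Factor x]]] )] ** [Term [Factor x]]]]

6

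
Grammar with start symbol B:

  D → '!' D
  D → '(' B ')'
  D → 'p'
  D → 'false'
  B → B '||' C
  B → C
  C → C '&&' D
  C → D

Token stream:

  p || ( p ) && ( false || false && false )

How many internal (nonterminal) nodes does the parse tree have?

19

[B [B [C [D p]]] || [C [C [D ( [B [C [D p]]] )]] && [D ( [B [B [C [D false]]] || [C [C [D false]] && [D false]]] )]]]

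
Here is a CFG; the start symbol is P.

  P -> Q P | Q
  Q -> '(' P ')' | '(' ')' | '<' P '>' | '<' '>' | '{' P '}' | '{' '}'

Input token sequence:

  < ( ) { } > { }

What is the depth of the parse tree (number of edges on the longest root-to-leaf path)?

5

[P [Q < [P [Q ( )] [P [Q { }]]] >] [P [Q { }]]]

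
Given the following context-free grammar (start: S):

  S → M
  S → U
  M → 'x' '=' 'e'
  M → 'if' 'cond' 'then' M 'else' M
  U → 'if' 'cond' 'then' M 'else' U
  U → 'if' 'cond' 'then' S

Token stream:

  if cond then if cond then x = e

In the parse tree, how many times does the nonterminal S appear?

3

[S [U if cond then [S [U if cond then [S [M x = e]]]]]]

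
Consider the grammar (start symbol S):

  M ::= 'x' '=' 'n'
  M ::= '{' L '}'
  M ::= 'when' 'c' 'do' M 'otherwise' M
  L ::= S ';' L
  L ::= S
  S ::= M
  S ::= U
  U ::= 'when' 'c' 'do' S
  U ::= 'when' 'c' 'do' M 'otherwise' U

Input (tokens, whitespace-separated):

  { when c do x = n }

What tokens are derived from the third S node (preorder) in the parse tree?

x = n

[S [M { [L [S [U when c do [S [M x = n]]]]] }]]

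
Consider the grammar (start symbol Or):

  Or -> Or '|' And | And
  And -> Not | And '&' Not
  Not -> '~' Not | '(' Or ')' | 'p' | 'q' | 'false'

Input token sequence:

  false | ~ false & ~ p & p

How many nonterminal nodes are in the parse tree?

[Or [Or [And [Not false]]] | [And [And [And [Not ~ [Not false]]] & [Not ~ [Not p]]] & [Not p]]]

12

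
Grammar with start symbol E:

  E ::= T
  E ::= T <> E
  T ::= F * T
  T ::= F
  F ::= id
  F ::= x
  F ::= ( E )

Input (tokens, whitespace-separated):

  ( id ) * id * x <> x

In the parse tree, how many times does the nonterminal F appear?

[E [T [F ( [E [T [F id]]] )] * [T [F id] * [T [F x]]]] <> [E [T [F x]]]]

5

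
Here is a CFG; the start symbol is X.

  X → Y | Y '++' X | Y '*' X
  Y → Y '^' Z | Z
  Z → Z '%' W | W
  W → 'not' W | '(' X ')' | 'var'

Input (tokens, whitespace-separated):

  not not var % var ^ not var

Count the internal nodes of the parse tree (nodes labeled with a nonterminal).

[X [Y [Y [Z [Z [W not [W not [W var]]]] % [W var]]] ^ [Z [W not [W var]]]]]

12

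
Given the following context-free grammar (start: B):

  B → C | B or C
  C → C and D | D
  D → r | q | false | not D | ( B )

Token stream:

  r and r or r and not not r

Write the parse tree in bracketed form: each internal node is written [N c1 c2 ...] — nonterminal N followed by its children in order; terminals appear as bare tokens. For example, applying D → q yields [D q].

[B [B [C [C [D r]] and [D r]]] or [C [C [D r]] and [D not [D not [D r]]]]]

B
B or C
C or C
C and D or C
D and D or C
r and D or C
r and r or C
r and r or C and D
r and r or D and D
r and r or r and D
r and r or r and not D
r and r or r and not not D
r and r or r and not not r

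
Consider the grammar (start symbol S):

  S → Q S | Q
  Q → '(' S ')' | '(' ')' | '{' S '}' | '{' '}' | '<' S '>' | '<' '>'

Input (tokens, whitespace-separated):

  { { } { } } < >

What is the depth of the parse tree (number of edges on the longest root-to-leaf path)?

[S [Q { [S [Q { }] [S [Q { }]]] }] [S [Q < >]]]

5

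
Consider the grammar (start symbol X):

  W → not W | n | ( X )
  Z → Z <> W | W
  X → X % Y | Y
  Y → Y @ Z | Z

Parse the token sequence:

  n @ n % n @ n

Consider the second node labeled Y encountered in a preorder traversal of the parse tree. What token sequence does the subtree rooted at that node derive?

[X [X [Y [Y [Z [W n]]] @ [Z [W n]]]] % [Y [Y [Z [W n]]] @ [Z [W n]]]]

n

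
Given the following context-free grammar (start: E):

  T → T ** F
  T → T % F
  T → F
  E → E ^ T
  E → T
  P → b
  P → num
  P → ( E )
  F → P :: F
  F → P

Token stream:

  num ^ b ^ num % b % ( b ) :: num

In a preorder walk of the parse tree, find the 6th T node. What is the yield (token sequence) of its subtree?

[E [E [E [T [F [P num]]]] ^ [T [F [P b]]]] ^ [T [T [T [F [P num]]] % [F [P b]]] % [F [P ( [E [T [F [P b]]]] )] :: [F [P num]]]]]

b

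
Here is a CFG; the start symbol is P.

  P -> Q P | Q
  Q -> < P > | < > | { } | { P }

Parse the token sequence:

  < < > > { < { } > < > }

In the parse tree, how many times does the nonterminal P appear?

6

[P [Q < [P [Q < >]] >] [P [Q { [P [Q < [P [Q { }]] >] [P [Q < >]]] }]]]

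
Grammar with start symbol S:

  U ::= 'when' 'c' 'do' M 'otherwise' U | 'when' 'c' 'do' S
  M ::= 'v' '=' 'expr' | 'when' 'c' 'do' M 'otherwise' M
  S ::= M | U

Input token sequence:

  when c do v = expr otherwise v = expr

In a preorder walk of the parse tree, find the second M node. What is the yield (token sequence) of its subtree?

[S [M when c do [M v = expr] otherwise [M v = expr]]]

v = expr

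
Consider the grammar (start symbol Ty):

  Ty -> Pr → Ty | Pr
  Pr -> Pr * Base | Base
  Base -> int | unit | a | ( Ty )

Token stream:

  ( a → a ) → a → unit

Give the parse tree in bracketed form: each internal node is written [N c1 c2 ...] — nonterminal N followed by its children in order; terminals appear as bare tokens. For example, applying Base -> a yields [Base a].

Ty
Pr → Ty
Base → Ty
( Ty ) → Ty
( Pr → Ty ) → Ty
( Base → Ty ) → Ty
( a → Ty ) → Ty
( a → Pr ) → Ty
( a → Base ) → Ty
( a → a ) → Ty
( a → a ) → Pr → Ty
( a → a ) → Base → Ty
( a → a ) → a → Ty
( a → a ) → a → Pr
( a → a ) → a → Base
( a → a ) → a → unit

[Ty [Pr [Base ( [Ty [Pr [Base a]] → [Ty [Pr [Base a]]]] )]] → [Ty [Pr [Base a]] → [Ty [Pr [Base unit]]]]]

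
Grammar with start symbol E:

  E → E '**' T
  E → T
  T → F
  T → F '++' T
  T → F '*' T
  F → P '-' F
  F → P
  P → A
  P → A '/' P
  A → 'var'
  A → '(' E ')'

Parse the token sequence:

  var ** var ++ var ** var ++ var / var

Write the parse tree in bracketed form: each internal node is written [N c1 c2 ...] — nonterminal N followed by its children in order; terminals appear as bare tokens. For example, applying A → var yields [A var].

[E [E [E [T [F [P [A var]]]]] ** [T [F [P [A var]]] ++ [T [F [P [A var]]]]]] ** [T [F [P [A var]]] ++ [T [F [P [A var] / [P [A var]]]]]]]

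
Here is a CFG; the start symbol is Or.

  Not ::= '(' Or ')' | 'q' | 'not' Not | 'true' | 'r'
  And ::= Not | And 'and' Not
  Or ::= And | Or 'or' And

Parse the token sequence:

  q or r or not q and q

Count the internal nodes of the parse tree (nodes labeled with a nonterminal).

[Or [Or [Or [And [Not q]]] or [And [Not r]]] or [And [And [Not not [Not q]]] and [Not q]]]

12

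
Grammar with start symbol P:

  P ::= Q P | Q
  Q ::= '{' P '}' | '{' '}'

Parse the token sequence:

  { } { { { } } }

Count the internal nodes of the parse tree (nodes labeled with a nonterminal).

[P [Q { }] [P [Q { [P [Q { [P [Q { }]] }]] }]]]

8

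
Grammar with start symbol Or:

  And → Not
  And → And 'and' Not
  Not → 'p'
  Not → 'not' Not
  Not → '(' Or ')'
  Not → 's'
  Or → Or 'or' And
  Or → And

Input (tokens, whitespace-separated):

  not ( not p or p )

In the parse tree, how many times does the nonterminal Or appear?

3

[Or [And [Not not [Not ( [Or [Or [And [Not not [Not p]]]] or [And [Not p]]] )]]]]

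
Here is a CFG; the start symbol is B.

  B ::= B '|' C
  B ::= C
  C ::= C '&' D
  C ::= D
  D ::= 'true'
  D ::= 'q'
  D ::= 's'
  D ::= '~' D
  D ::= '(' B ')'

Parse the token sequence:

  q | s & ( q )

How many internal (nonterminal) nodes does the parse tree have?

[B [B [C [D q]]] | [C [C [D s]] & [D ( [B [C [D q]]] )]]]

11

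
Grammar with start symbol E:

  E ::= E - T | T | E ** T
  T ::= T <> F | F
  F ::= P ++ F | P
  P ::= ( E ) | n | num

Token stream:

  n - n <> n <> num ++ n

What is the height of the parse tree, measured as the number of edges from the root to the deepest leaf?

[E [E [T [F [P n]]]] - [T [T [T [F [P n]]] <> [F [P n]]] <> [F [P num] ++ [F [P n]]]]]

6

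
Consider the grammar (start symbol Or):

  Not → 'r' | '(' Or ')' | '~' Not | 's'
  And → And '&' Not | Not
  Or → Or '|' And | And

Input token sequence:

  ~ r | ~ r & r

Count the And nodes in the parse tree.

3

[Or [Or [And [Not ~ [Not r]]]] | [And [And [Not ~ [Not r]]] & [Not r]]]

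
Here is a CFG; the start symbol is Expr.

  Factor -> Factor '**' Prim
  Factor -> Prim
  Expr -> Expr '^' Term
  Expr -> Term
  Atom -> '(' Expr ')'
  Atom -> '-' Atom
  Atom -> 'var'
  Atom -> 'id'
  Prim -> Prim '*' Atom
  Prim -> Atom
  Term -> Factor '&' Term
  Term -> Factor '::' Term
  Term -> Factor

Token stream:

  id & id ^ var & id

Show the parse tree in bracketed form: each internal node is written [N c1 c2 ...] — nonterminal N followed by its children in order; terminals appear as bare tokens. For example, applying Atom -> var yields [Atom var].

Expr
Expr ^ Term
Term ^ Term
Factor & Term ^ Term
Prim & Term ^ Term
Atom & Term ^ Term
id & Term ^ Term
id & Factor ^ Term
id & Prim ^ Term
id & Atom ^ Term
id & id ^ Term
id & id ^ Factor & Term
id & id ^ Prim & Term
id & id ^ Atom & Term
id & id ^ var & Term
id & id ^ var & Factor
id & id ^ var & Prim
id & id ^ var & Atom
id & id ^ var & id

[Expr [Expr [Term [Factor [Prim [Atom id]]] & [Term [Factor [Prim [Atom id]]]]]] ^ [Term [Factor [Prim [Atom var]]] & [Term [Factor [Prim [Atom id]]]]]]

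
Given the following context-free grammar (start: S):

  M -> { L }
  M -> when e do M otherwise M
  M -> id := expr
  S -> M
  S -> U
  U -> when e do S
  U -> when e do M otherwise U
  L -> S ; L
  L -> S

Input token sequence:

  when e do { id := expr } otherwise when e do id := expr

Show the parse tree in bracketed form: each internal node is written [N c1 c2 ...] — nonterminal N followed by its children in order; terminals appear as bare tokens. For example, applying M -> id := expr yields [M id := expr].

[S [U when e do [M { [L [S [M id := expr]]] }] otherwise [U when e do [S [M id := expr]]]]]

S
U
when e do M otherwise U
when e do { L } otherwise U
when e do { S } otherwise U
when e do { M } otherwise U
when e do { id := expr } otherwise U
when e do { id := expr } otherwise when e do S
when e do { id := expr } otherwise when e do M
when e do { id := expr } otherwise when e do id := expr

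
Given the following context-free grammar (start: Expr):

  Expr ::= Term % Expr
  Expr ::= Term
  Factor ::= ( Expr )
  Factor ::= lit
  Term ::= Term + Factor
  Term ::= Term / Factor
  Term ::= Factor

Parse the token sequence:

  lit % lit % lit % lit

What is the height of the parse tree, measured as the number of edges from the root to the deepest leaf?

6

[Expr [Term [Factor lit]] % [Expr [Term [Factor lit]] % [Expr [Term [Factor lit]] % [Expr [Term [Factor lit]]]]]]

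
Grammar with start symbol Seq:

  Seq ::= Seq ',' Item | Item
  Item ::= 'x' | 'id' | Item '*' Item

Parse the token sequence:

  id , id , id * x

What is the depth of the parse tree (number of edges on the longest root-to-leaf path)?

4

[Seq [Seq [Seq [Item id]] , [Item id]] , [Item [Item id] * [Item x]]]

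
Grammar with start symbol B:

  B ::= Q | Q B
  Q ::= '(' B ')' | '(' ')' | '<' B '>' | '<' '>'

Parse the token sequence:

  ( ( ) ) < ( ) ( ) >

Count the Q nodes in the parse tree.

5

[B [Q ( [B [Q ( )]] )] [B [Q < [B [Q ( )] [B [Q ( )]]] >]]]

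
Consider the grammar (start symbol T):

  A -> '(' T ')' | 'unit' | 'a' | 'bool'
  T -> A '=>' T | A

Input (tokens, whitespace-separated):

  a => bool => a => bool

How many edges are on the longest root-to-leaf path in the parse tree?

[T [A a] => [T [A bool] => [T [A a] => [T [A bool]]]]]

5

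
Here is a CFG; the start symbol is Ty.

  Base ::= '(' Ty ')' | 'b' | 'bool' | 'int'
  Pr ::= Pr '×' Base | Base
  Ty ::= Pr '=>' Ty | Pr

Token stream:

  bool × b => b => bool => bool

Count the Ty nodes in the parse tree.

4

[Ty [Pr [Pr [Base bool]] × [Base b]] => [Ty [Pr [Base b]] => [Ty [Pr [Base bool]] => [Ty [Pr [Base bool]]]]]]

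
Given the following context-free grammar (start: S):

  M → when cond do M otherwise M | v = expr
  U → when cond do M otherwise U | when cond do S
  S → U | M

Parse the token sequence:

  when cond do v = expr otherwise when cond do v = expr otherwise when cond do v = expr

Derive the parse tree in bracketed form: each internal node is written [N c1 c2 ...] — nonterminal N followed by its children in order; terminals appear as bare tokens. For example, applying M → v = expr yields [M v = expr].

S
U
when cond do M otherwise U
when cond do v = expr otherwise U
when cond do v = expr otherwise when cond do M otherwise U
when cond do v = expr otherwise when cond do v = expr otherwise U
when cond do v = expr otherwise when cond do v = expr otherwise when cond do S
when cond do v = expr otherwise when cond do v = expr otherwise when cond do M
when cond do v = expr otherwise when cond do v = expr otherwise when cond do v = expr

[S [U when cond do [M v = expr] otherwise [U when cond do [M v = expr] otherwise [U when cond do [S [M v = expr]]]]]]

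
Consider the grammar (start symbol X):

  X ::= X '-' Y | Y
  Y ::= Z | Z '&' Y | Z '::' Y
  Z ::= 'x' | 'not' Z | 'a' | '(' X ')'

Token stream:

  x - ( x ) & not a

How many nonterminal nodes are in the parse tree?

12

[X [X [Y [Z x]]] - [Y [Z ( [X [Y [Z x]]] )] & [Y [Z not [Z a]]]]]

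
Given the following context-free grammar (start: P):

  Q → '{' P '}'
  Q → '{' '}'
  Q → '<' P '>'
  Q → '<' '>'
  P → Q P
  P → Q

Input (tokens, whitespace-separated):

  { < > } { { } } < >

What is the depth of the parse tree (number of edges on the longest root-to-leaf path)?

[P [Q { [P [Q < >]] }] [P [Q { [P [Q { }]] }] [P [Q < >]]]]

5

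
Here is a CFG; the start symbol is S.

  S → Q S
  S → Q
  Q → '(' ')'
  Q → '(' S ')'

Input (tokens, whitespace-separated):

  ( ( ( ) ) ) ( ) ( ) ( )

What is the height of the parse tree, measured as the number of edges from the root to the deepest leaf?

6

[S [Q ( [S [Q ( [S [Q ( )]] )]] )] [S [Q ( )] [S [Q ( )] [S [Q ( )]]]]]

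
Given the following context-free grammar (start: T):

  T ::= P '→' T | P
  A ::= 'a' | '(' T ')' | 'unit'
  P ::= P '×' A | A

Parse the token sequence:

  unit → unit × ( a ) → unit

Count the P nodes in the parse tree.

[T [P [A unit]] → [T [P [P [A unit]] × [A ( [T [P [A a]]] )]] → [T [P [A unit]]]]]

5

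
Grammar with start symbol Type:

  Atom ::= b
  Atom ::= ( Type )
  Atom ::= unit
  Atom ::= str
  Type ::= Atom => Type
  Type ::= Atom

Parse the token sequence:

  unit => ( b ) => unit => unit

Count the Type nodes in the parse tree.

5

[Type [Atom unit] => [Type [Atom ( [Type [Atom b]] )] => [Type [Atom unit] => [Type [Atom unit]]]]]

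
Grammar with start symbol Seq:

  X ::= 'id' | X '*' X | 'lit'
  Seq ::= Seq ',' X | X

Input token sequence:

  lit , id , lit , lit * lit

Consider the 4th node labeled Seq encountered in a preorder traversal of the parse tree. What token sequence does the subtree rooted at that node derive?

lit

[Seq [Seq [Seq [Seq [X lit]] , [X id]] , [X lit]] , [X [X lit] * [X lit]]]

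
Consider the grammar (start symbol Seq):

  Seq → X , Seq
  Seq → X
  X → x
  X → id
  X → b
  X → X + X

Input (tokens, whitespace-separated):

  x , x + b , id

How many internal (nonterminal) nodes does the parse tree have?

8

[Seq [X x] , [Seq [X [X x] + [X b]] , [Seq [X id]]]]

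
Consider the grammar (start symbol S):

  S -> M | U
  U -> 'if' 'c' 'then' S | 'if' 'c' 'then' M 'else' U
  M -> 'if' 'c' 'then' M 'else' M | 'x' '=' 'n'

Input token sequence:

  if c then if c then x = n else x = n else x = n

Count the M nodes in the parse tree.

[S [M if c then [M if c then [M x = n] else [M x = n]] else [M x = n]]]

5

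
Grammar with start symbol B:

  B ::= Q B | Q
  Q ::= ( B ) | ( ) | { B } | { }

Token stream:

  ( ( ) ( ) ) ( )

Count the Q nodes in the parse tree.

4

[B [Q ( [B [Q ( )] [B [Q ( )]]] )] [B [Q ( )]]]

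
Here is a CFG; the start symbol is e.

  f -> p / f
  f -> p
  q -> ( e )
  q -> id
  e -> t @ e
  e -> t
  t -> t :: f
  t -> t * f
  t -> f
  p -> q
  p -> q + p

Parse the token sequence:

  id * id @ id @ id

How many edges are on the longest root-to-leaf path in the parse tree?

[e [t [t [f [p [q id]]]] * [f [p [q id]]]] @ [e [t [f [p [q id]]]] @ [e [t [f [p [q id]]]]]]]

7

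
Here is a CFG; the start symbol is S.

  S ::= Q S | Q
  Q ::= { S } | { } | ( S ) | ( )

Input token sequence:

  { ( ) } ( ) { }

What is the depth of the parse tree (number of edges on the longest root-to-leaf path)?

[S [Q { [S [Q ( )]] }] [S [Q ( )] [S [Q { }]]]]

4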